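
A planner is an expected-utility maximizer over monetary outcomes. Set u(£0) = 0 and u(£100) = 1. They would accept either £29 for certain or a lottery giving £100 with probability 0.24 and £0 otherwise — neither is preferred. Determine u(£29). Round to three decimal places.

u(£29) equals the lottery's expected utility: 0.24·1 + 0.76·0 = 0.24.

0.240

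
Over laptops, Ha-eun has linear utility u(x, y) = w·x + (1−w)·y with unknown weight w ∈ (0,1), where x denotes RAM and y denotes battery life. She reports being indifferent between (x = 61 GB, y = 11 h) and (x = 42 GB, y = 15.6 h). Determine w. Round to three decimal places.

w = 0.195

u(61,11) = u(42,15.6) means w·61 + (1−w)·11 = w·42 + (1−w)·15.6.
w·(61−42) = (1−w)·(15.6−11), i.e. w·19 = (1−w)·4.6.
The marginal rate of substitution is 4.6/19, so w = 4.6/(19+4.6) = 0.195.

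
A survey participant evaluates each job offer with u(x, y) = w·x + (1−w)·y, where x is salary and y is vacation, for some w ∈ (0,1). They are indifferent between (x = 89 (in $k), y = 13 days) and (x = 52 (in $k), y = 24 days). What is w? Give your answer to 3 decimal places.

w = 0.229

u(89,13) = u(52,24) means w·89 + (1−w)·13 = w·52 + (1−w)·24.
Collecting terms: w·37 = (1−w)·11.
So w/(1−w) = 11/37 = 0.2973, giving w = 11/(37+11) = 0.229.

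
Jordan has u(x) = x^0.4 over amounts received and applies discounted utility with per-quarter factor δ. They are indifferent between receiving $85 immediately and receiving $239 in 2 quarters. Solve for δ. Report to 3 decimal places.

δ ≈ 0.813

Equating discounted utilities: u(85) = δ^2·u(239) ⇒ δ^2 = u(85)/u(239).
Since u(x) = x^0.4, δ^2 = (85/239)^0.4 = 0.35565^0.4 = 0.66132.
So δ = 0.66132^(1/2) ≈ 0.813.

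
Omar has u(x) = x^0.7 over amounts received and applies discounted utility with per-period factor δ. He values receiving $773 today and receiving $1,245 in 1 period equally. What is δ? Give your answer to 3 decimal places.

δ ≈ 0.716

The payoff in 1 period is discounted by δ, so u(773) = δ·u(1245) and δ = u(773)/u(1245).
With u(x) = x^0.7: δ = 773^0.7/1245^0.7 = (773/1245)^0.7 = 0.71632.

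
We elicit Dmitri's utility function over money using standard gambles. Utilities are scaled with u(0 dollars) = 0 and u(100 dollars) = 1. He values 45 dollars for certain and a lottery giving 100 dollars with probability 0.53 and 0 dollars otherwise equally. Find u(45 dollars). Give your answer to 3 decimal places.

u(45 dollars) equals the lottery's expected utility: 0.53·1 + 0.47·0 = 0.53.

0.530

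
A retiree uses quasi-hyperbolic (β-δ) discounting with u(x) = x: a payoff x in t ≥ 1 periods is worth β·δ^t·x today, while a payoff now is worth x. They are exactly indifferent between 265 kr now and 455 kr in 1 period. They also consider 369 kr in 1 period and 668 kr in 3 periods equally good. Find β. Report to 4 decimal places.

The second indifference involves only future payoffs, so β cancels: β·δ^1·369 = β·δ^3·668, giving δ^2 = 369/668 = 0.55240, so δ = 0.74323.
Now use the now-vs-future pair: 265 = β·δ·455 gives β = 265/(0.74323·455) ≈ 0.7836.

β ≈ 0.7836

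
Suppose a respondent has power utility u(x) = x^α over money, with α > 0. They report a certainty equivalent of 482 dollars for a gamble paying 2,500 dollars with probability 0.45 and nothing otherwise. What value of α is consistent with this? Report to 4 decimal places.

EU(lottery) = 0.45·2500^α + 0.55·0 = 0.45·2500^α.
Indifference: 482^α = 0.45·2500^α, so (482/2500)^α = 0.45.
Taking logs: α·ln(482/2500) = ln(0.45), so α = -0.7985077 / -1.6461019 ≈ 0.4851.

α ≈ 0.4851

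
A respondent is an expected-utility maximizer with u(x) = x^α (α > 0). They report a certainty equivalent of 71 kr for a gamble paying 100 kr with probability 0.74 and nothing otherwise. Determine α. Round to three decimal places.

α ≈ 0.879

Since u(0) = 0, the lottery's EU is 0.74·100^α.
Equating: 71^α = 0.74·100^α, i.e. 0.7100^α = 0.74.
Take logs: α = ln 0.74 / ln(71/100) ≈ 0.87916.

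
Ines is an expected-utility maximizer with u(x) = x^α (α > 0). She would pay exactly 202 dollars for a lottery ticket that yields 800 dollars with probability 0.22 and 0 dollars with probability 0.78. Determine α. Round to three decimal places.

EU(lottery) = 0.22·800^α + 0.78·0 = 0.22·800^α.
Equating: 202^α = 0.22·800^α, i.e. 0.2525^α = 0.22.
Taking logs: α·ln(202/800) = ln(0.22), so α = -1.514128 / -1.376344 ≈ 1.100.

α ≈ 1.100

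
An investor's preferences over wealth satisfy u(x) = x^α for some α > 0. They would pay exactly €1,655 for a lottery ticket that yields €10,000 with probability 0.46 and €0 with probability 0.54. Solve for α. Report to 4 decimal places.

α ≈ 0.4317

Since u(0) = 0, the lottery's EU is 0.46·10000^α.
Equating: 1655^α = 0.46·10000^α, i.e. 0.1655^α = 0.46.
Take logs: α = ln 0.46 / ln(1655/10000) ≈ 0.431696.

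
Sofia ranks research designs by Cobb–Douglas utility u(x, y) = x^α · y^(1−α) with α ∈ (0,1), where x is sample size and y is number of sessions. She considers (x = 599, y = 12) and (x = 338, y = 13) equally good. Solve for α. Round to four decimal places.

The Cobb–Douglas utilities coincide, so 599^α·12^(1−α) = 338^α·13^(1−α).
Taking logs: α·ln 599 + (1−α)·ln 12 = α·ln 338 + (1−α)·ln 13, i.e. α·0.5722157 = (1−α)·0.0800427.
Thus α·(0.6522584) = 0.0800427, so α = 0.0800427/0.6522584 ≈ 0.1227.

α ≈ 0.1227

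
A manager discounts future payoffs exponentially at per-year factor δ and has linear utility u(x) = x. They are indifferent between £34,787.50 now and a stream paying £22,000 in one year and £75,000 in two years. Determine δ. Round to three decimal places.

δ ≈ 0.550

The stream is worth 22000δ + 75000δ² today, so 22000δ + 75000δ² = 34787.50.
So 75000δ² + 22000δ − 34787.50 = 0.
The positive root is δ = [−22000 + √(22000² + 4·75000·34787.50)] / (2·75000) = (−22000 + 104500.000)/150000 ≈ 0.550.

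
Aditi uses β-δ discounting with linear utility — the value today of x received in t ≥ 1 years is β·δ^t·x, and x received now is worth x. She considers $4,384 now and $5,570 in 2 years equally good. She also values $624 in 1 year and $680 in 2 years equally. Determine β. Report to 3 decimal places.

β ≈ 0.935

From the later pair, β·δ^1·624 = β·δ^2·680; dividing through, δ = 624/680 = 0.91765.
Now use the now-vs-future pair: 4384 = β·δ^2·5570 gives β = 4384/(0.84208·5570) ≈ 0.935.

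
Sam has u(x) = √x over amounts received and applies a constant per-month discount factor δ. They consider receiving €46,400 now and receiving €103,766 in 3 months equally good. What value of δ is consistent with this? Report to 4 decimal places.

δ ≈ 0.8745

The payoff in 3 months is discounted by δ^3, so u(46400) = δ^3·u(103766) and δ^3 = u(46400)/u(103766).
Since u(x) = √x, δ^3 = √(46400/103766) = 0.66870.
Hence δ = (0.66870)^(1/3) = 0.874468.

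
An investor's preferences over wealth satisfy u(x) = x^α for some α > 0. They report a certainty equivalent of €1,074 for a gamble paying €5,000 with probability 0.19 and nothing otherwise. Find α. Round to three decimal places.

α ≈ 1.080

Since u(0) = 0, the lottery's EU is 0.19·5000^α.
Equating: 1074^α = 0.19·5000^α, i.e. 0.2148^α = 0.19.
α = ln(0.19) / ln(1074/5000) = -1.660731/-1.538048 ≈ 1.080.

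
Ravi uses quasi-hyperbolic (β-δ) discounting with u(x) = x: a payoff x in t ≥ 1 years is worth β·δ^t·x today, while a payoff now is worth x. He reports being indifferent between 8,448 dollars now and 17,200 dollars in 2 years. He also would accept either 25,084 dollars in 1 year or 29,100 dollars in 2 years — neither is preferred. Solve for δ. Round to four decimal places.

The second indifference involves only future payoffs, so β cancels: β·δ^1·25084 = β·δ^2·29100, giving δ = 25084/29100 = 0.86199.

δ ≈ 0.8620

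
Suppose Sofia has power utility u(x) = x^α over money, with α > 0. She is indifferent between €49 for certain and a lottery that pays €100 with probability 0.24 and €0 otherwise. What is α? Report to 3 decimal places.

α ≈ 2.001

EU(lottery) = 0.24·100^α + 0.76·0 = 0.24·100^α.
Setting u(49) equal to that: 49^α = 0.24·100^α ⇒ (49/100)^α = 0.24.
Take logs: α = ln 0.24 / ln(49/100) ≈ 2.00058.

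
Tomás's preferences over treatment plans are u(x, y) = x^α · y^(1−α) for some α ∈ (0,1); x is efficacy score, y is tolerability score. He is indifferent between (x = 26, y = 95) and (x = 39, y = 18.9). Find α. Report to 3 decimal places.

α ≈ 0.799

Indifference: 26^α · 95^(1−α) = 39^α · 18.9^(1−α).
Rearrange to (26/39)^α = (18.9/95)^(1−α) and take logs: α·-0.405465 = (1−α)·-1.614715.
Thus α·(-2.020180) = -1.614715, so α = -1.614715/-2.020180 ≈ 0.799.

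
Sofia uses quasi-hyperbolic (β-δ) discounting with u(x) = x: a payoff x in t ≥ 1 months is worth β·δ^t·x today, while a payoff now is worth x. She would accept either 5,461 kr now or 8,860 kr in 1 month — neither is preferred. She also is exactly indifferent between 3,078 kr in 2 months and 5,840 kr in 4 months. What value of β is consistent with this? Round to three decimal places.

Both payoffs in the second observation are in the future, so β drops out: δ^2·3078 = δ^4·5840 ⇒ δ^2 = 3078/5840 = 0.52705, so δ = 0.72599.
Substituting δ into 5461 = β·δ·8860: β = 5461/(6432.231) ≈ 0.849.

β ≈ 0.849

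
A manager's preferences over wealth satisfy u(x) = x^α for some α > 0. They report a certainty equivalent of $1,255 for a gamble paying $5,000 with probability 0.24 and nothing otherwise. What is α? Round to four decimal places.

α ≈ 1.0324

Since u(0) = 0, the lottery's EU is 0.24·5000^α.
Indifference: 1255^α = 0.24·5000^α, so (1255/5000)^α = 0.24.
Taking logs: α·ln(1255/5000) = ln(0.24), so α = -1.4271164 / -1.3823023 ≈ 1.0324.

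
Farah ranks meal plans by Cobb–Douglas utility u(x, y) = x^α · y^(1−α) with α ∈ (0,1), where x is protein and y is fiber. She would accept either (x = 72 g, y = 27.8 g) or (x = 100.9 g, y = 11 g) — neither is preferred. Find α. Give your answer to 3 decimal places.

Set the two utilities equal: 72^α·27.8^(1−α) = 100.9^α·11^(1−α).
Rearrange to (72/100.9)^α = (11/27.8)^(1−α) and take logs: α·-0.337464 = (1−α)·-0.927141.
So α/(1−α) = (-0.927141)/(-0.337464) = 2.747377, and α = 2.747377/3.747377 ≈ 0.733.

α ≈ 0.733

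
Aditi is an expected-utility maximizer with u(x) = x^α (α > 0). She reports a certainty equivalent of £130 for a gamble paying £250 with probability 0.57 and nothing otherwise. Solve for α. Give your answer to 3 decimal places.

The lottery's expected utility is 0.57·u(250) + 0.43·u(0) = 0.57·250^α (since u(0) = 0 for α > 0).
Equating: 130^α = 0.57·250^α, i.e. 0.5200^α = 0.57.
Take logs: α = ln 0.57 / ln(130/250) ≈ 0.85961.

α ≈ 0.860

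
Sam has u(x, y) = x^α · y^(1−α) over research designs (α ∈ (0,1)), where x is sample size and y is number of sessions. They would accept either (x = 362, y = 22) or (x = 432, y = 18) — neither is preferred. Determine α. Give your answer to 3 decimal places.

α ≈ 0.532

The Cobb–Douglas utilities coincide, so 362^α·22^(1−α) = 432^α·18^(1−α).
(362/432)^α = (18/22)^(1−α); take logs: α·ln(362/432) = (1−α)·ln(18/22), i.e. α·-0.176781 = (1−α)·-0.200671.
So α/(1−α) = (-0.200671)/(-0.176781) = 1.135139, and α = 1.135139/2.135139 ≈ 0.532.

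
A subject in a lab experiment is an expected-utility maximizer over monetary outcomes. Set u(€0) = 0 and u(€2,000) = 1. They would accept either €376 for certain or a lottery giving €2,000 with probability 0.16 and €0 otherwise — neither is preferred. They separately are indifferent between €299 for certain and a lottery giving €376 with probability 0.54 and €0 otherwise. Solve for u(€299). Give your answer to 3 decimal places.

0.086

The first gamble pins u(€376): it must equal 0.16·1 + 0.84·0 = 0.16.
The second indifference gives u(€299) = 0.54·u(€376) + 0.46·u(€0) = 0.54·0.16 + 0.46·0.00 = 0.0864.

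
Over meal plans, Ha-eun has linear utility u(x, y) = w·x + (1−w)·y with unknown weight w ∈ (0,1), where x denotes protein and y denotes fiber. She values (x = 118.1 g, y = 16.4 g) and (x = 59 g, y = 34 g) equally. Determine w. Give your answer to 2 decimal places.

w = 0.23

Equating utilities: w·118.1 + (1−w)·16.4 = w·59 + (1−w)·34.
Rearranging, 59.1·w − 17.6·(1−w) = 0.
Hence w = 17.6/(59.1+17.6) = 17.6/76.7 = 0.23.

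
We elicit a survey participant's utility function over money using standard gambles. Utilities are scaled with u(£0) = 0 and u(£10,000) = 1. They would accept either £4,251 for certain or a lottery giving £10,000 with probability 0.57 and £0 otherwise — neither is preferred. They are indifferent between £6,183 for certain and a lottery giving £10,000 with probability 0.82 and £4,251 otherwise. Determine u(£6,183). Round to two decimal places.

From the first indifference, u(£4,251) = 0.57·u(£10,000) + 0.43·u(£0) = 0.57·1 + 0.43·0 = 0.57.
Then u(£6,183) = 0.82·u(£10,000) + 0.18·u(£4,251) = 0.82·1.00 + 0.18·0.57 = 0.9226.

0.92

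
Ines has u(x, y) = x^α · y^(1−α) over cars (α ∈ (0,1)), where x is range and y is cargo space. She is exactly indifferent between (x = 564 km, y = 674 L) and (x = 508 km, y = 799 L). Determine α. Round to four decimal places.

α ≈ 0.6193

Indifference: 564^α · 674^(1−α) = 508^α · 799^(1−α).
(564/508)^α = (799/674)^(1−α); take logs: α·ln(564/508) = (1−α)·ln(799/674), i.e. α·0.1045728 = (1−α)·0.1701308.
So α/(1−α) = (0.1701308)/(0.1045728) = 1.6269125, and α = 1.6269125/2.6269125 ≈ 0.6193.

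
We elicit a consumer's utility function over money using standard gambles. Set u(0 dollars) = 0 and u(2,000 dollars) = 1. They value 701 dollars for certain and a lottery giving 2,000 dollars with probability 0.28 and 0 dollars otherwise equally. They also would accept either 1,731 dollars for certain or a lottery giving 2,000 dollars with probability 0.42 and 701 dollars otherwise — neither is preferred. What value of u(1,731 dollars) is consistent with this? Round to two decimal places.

0.58

The first gamble pins u(701 dollars): it must equal 0.28·1 + 0.72·0 = 0.28.
Chaining: u(1,731 dollars) = 0.42·1.00 + 0.58·0.28 = 0.5824.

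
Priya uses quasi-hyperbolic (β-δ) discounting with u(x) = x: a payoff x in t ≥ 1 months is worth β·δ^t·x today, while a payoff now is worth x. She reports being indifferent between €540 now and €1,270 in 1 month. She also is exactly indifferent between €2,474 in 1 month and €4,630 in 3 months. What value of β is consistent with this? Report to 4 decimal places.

β ≈ 0.5817

The second indifference involves only future payoffs, so β cancels: β·δ^1·2474 = β·δ^3·4630, giving δ^2 = 2474/4630 = 0.53434, so δ = 0.73099.
The first indifference: 540 = β·δ·1270, so β = 540/(δ·1270) = 540/(0.73099·1270) ≈ 0.5817.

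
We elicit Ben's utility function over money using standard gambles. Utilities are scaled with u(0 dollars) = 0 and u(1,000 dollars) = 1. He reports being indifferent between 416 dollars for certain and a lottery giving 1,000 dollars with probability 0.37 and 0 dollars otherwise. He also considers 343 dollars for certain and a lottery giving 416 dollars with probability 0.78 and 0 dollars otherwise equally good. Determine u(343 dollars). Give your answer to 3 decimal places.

0.289

First, u(416 dollars) = 0.37·u(1,000 dollars) + 0.63·u(0 dollars) = 0.37.
Then u(343 dollars) = 0.78·u(416 dollars) + 0.22·u(0 dollars) = 0.78·0.37 + 0.22·0.00 = 0.2886.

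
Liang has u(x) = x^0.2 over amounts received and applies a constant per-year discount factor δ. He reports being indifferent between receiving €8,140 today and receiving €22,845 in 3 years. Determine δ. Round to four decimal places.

Indifference means u(8140) = δ^3 · u(22845), so δ^3 = u(8140)/u(22845).
With u(x) = x^0.2: δ^3 = 8140^0.2/22845^0.2 = (8140/22845)^0.2 = 0.81352.
Taking the cube root: δ = 0.81352^(1/3) ≈ 0.9335.

δ ≈ 0.9335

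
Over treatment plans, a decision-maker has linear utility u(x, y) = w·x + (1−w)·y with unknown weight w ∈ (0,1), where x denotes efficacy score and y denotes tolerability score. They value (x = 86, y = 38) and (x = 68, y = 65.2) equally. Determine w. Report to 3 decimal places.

w = 0.602

Equating utilities: w·86 + (1−w)·38 = w·68 + (1−w)·65.2.
Collecting terms: w·18 = (1−w)·27.2.
So w/(1−w) = 27.2/18 = 1.5111, giving w = 27.2/(18+27.2) = 0.602.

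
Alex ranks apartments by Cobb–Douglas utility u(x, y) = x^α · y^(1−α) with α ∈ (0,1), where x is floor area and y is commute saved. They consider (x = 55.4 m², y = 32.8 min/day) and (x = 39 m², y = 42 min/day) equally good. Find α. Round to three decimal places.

Set the two utilities equal: 55.4^α·32.8^(1−α) = 39^α·42^(1−α).
Taking logs: α·ln 55.4 + (1−α)·ln 32.8 = α·ln 39 + (1−α)·ln 42, i.e. α·0.351018 = (1−α)·0.247241.
With A = 0.351018 and B = 0.247241: α·A = (1−α)·B, so α = B/(A+B) = 0.247241/0.598259 ≈ 0.413.

α ≈ 0.413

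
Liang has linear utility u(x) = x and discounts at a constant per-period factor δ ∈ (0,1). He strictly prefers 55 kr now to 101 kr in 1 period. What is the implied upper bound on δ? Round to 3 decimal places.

The preference means 55 > δ·101.
So δ < 55/101 = 0.54455.

δ < 0.545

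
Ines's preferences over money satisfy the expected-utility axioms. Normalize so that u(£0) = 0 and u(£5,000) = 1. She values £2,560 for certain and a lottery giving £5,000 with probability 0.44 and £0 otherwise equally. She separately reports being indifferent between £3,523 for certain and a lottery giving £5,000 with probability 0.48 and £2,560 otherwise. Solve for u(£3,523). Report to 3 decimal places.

0.709

First, u(£2,560) = 0.44·u(£5,000) + 0.56·u(£0) = 0.44.
The second indifference gives u(£3,523) = 0.48·u(£5,000) + 0.52·u(£2,560) = 0.48·1.00 + 0.52·0.44 = 0.7088.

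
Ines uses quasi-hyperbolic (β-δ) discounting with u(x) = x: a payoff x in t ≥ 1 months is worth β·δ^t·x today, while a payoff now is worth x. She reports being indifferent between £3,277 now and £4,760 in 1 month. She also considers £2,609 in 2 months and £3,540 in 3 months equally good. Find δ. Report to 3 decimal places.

δ ≈ 0.737

From the later pair, β·δ^2·2609 = β·δ^3·3540; dividing through, δ = 2609/3540 = 0.73701.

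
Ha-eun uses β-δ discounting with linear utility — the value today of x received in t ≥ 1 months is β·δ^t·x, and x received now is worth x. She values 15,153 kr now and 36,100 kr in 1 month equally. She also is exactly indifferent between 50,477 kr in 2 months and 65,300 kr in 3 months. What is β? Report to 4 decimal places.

β ≈ 0.5430

From the later pair, β·δ^2·50477 = β·δ^3·65300; dividing through, δ = 50477/65300 = 0.77300.
The first indifference: 15153 = β·δ·36100, so β = 15153/(δ·36100) = 15153/(0.77300·36100) ≈ 0.5430.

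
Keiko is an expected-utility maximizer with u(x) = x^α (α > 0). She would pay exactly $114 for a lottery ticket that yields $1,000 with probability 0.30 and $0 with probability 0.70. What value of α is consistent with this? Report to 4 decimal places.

α ≈ 0.5544

The lottery's expected utility is 0.30·u(1000) + 0.70·u(0) = 0.30·1000^α (since u(0) = 0 for α > 0).
Indifference: 114^α = 0.30·1000^α, so (114/1000)^α = 0.30.
Take logs: α = ln 0.30 / ln(114/1000) ≈ 0.554428.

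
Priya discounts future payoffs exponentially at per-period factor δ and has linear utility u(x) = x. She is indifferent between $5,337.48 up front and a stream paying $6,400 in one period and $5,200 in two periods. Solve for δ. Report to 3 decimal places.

The stream is worth 6400δ + 5200δ² today, so 6400δ + 5200δ² = 5337.48.
That is, 5200δ² + 6400δ − 5337.48 = 0, a quadratic in δ.
δ = (−6400 + √(6400² + 4·5200·5337.48)) / (2·5200) = (−6400 + √151979584.00) / 10400 ≈ 0.570.

δ ≈ 0.570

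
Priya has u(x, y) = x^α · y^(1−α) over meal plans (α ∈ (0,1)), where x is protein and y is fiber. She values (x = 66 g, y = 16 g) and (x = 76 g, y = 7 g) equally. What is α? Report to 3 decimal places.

α ≈ 0.854

Set the two utilities equal: 66^α·16^(1−α) = 76^α·7^(1−α).
Taking logs: α·ln 66 + (1−α)·ln 16 = α·ln 76 + (1−α)·ln 7, i.e. α·-0.141079 = (1−α)·-0.826679.
So α/(1−α) = (-0.826679)/(-0.141079) = 5.859689, and α = 5.859689/6.859689 ≈ 0.854.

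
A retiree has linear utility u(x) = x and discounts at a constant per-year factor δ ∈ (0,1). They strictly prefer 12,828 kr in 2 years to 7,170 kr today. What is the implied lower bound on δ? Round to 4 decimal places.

δ > 0.7476

Comparing present values: 7170 < δ^2·12828.
So δ^2 > 7170/12828 = 0.55893; taking the square root of both positive sides preserves the inequality.
δ > 0.55893^(1/2) = 0.7476.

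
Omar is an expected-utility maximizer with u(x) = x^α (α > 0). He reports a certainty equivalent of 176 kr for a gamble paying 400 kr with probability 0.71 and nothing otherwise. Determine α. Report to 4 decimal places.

α ≈ 0.4172

The lottery's expected utility is 0.71·u(400) + 0.29·u(0) = 0.71·400^α (since u(0) = 0 for α > 0).
Indifference: 176^α = 0.71·400^α, so (176/400)^α = 0.71.
Take logs: α = ln 0.71 / ln(176/400) ≈ 0.417172.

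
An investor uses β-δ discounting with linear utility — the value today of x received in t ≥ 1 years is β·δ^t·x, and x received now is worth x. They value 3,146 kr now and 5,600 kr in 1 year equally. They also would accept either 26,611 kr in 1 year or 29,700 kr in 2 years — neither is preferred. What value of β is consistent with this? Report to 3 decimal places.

Both payoffs in the second observation are in the future, so β drops out: δ^1·26611 = δ^2·29700 ⇒ δ = 26611/29700 = 0.89599.
The first indifference: 3146 = β·δ·5600, so β = 3146/(δ·5600) = 3146/(0.89599·5600) ≈ 0.627.

β ≈ 0.627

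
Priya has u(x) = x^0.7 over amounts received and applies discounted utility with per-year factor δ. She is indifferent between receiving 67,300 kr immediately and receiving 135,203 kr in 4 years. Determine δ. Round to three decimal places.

δ ≈ 0.885

Equating discounted utilities: u(67300) = δ^4·u(135203) ⇒ δ^4 = u(67300)/u(135203).
Since u(x) = x^0.7, δ^4 = (67300/135203)^0.7 = 0.49777^0.7 = 0.61365.
So δ = 0.61365^(1/4) ≈ 0.885.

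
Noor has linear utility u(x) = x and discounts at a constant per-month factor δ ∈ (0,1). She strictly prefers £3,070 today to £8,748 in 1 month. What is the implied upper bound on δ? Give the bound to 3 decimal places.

δ < 0.351

Comparing present values: 3070 > δ·8748.
Dividing through by 8748 gives δ < 0.35094.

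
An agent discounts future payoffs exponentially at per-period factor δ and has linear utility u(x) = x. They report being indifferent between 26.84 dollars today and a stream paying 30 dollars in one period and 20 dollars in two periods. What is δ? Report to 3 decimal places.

δ ≈ 0.630

The stream is worth 30δ + 20δ² today, so 30δ + 20δ² = 26.84.
That is, 20δ² + 30δ − 26.84 = 0, a quadratic in δ.
The positive root is δ = [−30 + √(30² + 4·20·26.84)] / (2·20) = (−30 + 55.201)/40 ≈ 0.630.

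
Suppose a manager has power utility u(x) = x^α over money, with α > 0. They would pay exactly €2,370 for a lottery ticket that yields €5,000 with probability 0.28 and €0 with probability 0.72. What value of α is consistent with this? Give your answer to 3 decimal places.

α ≈ 1.705

Since u(0) = 0, the lottery's EU is 0.28·5000^α.
Indifference: 2370^α = 0.28·5000^α, so (2370/5000)^α = 0.28.
Take logs: α = ln 0.28 / ln(2370/5000) ≈ 1.70514.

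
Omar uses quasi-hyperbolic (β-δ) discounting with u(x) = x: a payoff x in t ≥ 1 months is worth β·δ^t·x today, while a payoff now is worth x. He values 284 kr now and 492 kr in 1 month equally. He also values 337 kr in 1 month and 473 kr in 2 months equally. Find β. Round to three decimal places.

β ≈ 0.810

Both payoffs in the second observation are in the future, so β drops out: δ^1·337 = δ^2·473 ⇒ δ = 337/473 = 0.71247.
The first indifference: 284 = β·δ·492, so β = 284/(δ·492) = 284/(0.71247·492) ≈ 0.810.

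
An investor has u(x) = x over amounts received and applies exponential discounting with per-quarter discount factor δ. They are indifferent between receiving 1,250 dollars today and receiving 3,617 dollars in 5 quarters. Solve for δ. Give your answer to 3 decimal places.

The payoff in 5 quarters is discounted by δ^5, so u(1250) = δ^5·u(3617) and δ^5 = u(1250)/u(3617).
With u(x) = x: δ^5 = 1250/3617 = 0.34559.
So δ = 0.34559^(1/5) ≈ 0.809.

δ ≈ 0.809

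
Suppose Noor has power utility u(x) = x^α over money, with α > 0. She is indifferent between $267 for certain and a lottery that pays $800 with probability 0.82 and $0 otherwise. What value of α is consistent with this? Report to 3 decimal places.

α ≈ 0.181

Since u(0) = 0, the lottery's EU is 0.82·800^α.
Equating: 267^α = 0.82·800^α, i.e. 0.3337^α = 0.82.
Taking logs: α·ln(267/800) = ln(0.82), so α = -0.198451 / -1.097363 ≈ 0.181.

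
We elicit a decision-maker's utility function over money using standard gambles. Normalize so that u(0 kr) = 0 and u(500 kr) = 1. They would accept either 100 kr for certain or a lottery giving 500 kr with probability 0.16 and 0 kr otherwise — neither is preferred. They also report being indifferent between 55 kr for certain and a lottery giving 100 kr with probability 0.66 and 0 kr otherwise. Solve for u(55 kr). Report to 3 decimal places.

0.106

From the first indifference, u(100 kr) = 0.16·u(500 kr) + 0.84·u(0 kr) = 0.16·1 + 0.84·0 = 0.16.
Then u(55 kr) = 0.66·u(100 kr) + 0.34·u(0 kr) = 0.66·0.16 + 0.34·0.00 = 0.1056.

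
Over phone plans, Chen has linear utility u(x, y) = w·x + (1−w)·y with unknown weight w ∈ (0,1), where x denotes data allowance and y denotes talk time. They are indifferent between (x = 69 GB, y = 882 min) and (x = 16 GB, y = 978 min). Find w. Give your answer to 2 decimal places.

w = 0.64

Indifference: w·69 + (1−w)·882 = w·16 + (1−w)·978.
w·(69−16) = (1−w)·(978−882), i.e. w·53 = (1−w)·96.
The marginal rate of substitution is 96/53, so w = 96/(53+96) = 0.64.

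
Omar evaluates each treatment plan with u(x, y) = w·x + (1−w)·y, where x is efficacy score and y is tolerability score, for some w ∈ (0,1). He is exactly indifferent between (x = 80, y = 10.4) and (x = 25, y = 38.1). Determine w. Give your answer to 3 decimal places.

u(80,10.4) = u(25,38.1) means w·80 + (1−w)·10.4 = w·25 + (1−w)·38.1.
Rearranging, 55·w − 27.7·(1−w) = 0.
So w/(1−w) = 27.7/55 = 0.5036, giving w = 27.7/(55+27.7) = 0.335.

w = 0.335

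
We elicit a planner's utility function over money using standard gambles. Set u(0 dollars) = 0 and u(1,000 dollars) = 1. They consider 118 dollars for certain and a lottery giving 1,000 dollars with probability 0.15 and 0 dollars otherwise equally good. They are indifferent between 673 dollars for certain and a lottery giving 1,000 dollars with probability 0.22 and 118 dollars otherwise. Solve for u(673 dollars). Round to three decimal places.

From the first indifference, u(118 dollars) = 0.15·u(1,000 dollars) + 0.85·u(0 dollars) = 0.15·1 + 0.85·0 = 0.15.
Chaining: u(673 dollars) = 0.22·1.00 + 0.78·0.15 = 0.3370.

0.337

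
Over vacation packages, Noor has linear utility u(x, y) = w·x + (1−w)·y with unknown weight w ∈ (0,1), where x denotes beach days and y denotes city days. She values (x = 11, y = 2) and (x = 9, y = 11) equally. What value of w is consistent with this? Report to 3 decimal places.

Equating utilities: w·11 + (1−w)·2 = w·9 + (1−w)·11.
w·(11−9) = (1−w)·(11−2), i.e. w·2 = (1−w)·9.
So w/(1−w) = 9/2 = 4.5000, giving w = 9/(2+9) = 0.818.

w = 0.818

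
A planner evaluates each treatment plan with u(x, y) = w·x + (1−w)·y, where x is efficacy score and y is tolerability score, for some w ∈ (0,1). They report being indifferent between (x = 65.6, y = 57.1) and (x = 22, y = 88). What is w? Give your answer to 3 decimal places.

Indifference: w·65.6 + (1−w)·57.1 = w·22 + (1−w)·88.
Rearranging, 43.6·w − 30.9·(1−w) = 0.
So w/(1−w) = 30.9/43.6 = 0.7087, giving w = 30.9/(43.6+30.9) = 0.415.

w = 0.415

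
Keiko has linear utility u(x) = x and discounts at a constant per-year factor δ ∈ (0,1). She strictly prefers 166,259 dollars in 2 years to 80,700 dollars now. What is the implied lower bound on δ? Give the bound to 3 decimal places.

Under u(x) = x this choice says 80700 < δ^2·166259.
Dividing by 166259: δ^2 > 0.48539. Both sides are positive, so the square root keeps the direction.
δ > 0.48539^(1/2) = 0.697.

δ > 0.697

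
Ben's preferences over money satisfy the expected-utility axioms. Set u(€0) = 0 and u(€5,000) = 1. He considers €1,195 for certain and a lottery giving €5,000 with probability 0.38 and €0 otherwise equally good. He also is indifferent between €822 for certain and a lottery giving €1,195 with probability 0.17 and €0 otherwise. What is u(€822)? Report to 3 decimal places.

The first gamble pins u(€1,195): it must equal 0.38·1 + 0.62·0 = 0.38.
Then u(€822) = 0.17·u(€1,195) + 0.83·u(€0) = 0.17·0.38 + 0.83·0.00 = 0.0646.

0.065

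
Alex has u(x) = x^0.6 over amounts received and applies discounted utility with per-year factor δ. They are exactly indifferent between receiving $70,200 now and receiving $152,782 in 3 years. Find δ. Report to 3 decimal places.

Equating discounted utilities: u(70200) = δ^3·u(152782) ⇒ δ^3 = u(70200)/u(152782).
Since u(x) = x^0.6, δ^3 = (70200/152782)^0.6 = 0.45948^0.6 = 0.62713.
Taking the cube root: δ = 0.62713^(1/3) ≈ 0.856.

δ ≈ 0.856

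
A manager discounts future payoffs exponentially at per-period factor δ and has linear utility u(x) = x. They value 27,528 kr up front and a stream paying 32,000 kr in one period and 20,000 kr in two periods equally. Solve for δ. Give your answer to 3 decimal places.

The stream is worth 32000δ + 20000δ² today, so 32000δ + 20000δ² = 27528.
Rearranged: 20000δ² + 32000δ − 27528 = 0.
By the quadratic formula (taking the positive root), δ = (−32000 + √3226240000.00) / 40000 ≈ 0.620.

δ ≈ 0.620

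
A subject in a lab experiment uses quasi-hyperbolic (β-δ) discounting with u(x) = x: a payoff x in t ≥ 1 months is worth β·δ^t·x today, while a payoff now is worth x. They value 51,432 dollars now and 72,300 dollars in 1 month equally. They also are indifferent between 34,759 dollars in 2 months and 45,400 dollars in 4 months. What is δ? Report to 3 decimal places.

δ ≈ 0.875

From the later pair, β·δ^2·34759 = β·δ^4·45400; dividing through, δ^2 = 34759/45400 = 0.76562, so δ = 0.87500.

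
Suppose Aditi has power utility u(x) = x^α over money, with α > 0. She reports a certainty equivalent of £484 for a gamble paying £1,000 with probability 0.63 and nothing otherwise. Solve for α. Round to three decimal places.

α ≈ 0.637

Since u(0) = 0, the lottery's EU is 0.63·1000^α.
Indifference: 484^α = 0.63·1000^α, so (484/1000)^α = 0.63.
Taking logs: α·ln(484/1000) = ln(0.63), so α = -0.462035 / -0.725670 ≈ 0.637.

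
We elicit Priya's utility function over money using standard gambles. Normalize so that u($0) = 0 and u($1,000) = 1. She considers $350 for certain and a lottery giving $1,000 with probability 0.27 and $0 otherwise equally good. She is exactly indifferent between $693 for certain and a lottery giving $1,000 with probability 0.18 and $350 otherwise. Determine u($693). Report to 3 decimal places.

0.401

The first gamble pins u($350): it must equal 0.27·1 + 0.73·0 = 0.27.
Then u($693) = 0.18·u($1,000) + 0.82·u($350) = 0.18·1.00 + 0.82·0.27 = 0.4014.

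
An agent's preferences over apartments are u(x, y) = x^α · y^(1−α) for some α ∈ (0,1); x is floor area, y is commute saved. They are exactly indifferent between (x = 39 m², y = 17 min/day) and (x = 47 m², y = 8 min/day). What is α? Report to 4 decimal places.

α ≈ 0.8016

Indifference: 39^α · 17^(1−α) = 47^α · 8^(1−α).
Taking logs: α·ln 39 + (1−α)·ln 17 = α·ln 47 + (1−α)·ln 8, i.e. α·-0.1865860 = (1−α)·-0.7537718.
Thus α·(-0.9403578) = -0.7537718, so α = -0.7537718/-0.9403578 ≈ 0.8016.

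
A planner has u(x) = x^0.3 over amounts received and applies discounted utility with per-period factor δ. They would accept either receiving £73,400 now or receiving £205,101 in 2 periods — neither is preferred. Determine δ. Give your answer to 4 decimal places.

Indifference means u(73400) = δ^2 · u(205101), so δ^2 = u(73400)/u(205101).
Since u(x) = x^0.3, δ^2 = (73400/205101)^0.3 = 0.35787^0.3 = 0.73471.
So δ = 0.73471^(1/2) ≈ 0.8572.

δ ≈ 0.8572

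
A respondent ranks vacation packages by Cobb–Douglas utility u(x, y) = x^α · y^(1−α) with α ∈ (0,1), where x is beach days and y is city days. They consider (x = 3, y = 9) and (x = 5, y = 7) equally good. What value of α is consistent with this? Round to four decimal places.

Set the two utilities equal: 3^α·9^(1−α) = 5^α·7^(1−α).
Taking logs: α·ln 3 + (1−α)·ln 9 = α·ln 5 + (1−α)·ln 7, i.e. α·-0.5108256 = (1−α)·-0.2513144.
Thus α·(-0.7621400) = -0.2513144, so α = -0.2513144/-0.7621400 ≈ 0.3297.

α ≈ 0.3297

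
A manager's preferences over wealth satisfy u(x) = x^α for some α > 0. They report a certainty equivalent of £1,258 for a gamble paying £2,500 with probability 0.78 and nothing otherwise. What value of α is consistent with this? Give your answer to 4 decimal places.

EU(lottery) = 0.78·2500^α + 0.22·0 = 0.78·2500^α.
Indifference: 1258^α = 0.78·2500^α, so (1258/2500)^α = 0.78.
Take logs: α = ln 0.78 / ln(1258/2500) ≈ 0.361784.

α ≈ 0.3618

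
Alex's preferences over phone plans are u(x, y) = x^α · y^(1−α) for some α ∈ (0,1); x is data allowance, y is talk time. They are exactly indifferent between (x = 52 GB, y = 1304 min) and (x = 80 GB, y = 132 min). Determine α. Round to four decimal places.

α ≈ 0.8417

The Cobb–Douglas utilities coincide, so 52^α·1304^(1−α) = 80^α·132^(1−α).
Taking logs: α·ln 52 + (1−α)·ln 1304 = α·ln 80 + (1−α)·ln 132, i.e. α·-0.4307829 = (1−α)·-2.2903898.
Thus α·(-2.7211727) = -2.2903898, so α = -2.2903898/-2.7211727 ≈ 0.8417.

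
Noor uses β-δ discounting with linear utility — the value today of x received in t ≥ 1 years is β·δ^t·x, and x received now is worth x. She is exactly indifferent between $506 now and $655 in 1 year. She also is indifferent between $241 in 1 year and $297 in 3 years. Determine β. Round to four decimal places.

From the later pair, β·δ^1·241 = β·δ^3·297; dividing through, δ^2 = 241/297 = 0.81145, so δ = 0.90080.
Now use the now-vs-future pair: 506 = β·δ·655 gives β = 506/(0.90080·655) ≈ 0.8576.

β ≈ 0.8576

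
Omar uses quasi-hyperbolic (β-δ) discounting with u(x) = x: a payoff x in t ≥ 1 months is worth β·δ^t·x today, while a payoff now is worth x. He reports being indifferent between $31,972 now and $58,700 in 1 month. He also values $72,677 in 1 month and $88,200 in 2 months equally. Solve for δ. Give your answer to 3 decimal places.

Both payoffs in the second observation are in the future, so β drops out: δ^1·72677 = δ^2·88200 ⇒ δ = 72677/88200 = 0.82400.

δ ≈ 0.824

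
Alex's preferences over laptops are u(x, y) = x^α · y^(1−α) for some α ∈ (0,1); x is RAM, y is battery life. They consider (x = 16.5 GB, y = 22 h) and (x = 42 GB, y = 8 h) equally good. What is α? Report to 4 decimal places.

Indifference: 16.5^α · 22^(1−α) = 42^α · 8^(1−α).
(16.5/42)^α = (8/22)^(1−α); take logs: α·ln(16.5/42) = (1−α)·ln(8/22), i.e. α·-0.9343092 = (1−α)·-1.0116009.
Thus α·(-1.9459101) = -1.0116009, so α = -1.0116009/-1.9459101 ≈ 0.5199.

α ≈ 0.5199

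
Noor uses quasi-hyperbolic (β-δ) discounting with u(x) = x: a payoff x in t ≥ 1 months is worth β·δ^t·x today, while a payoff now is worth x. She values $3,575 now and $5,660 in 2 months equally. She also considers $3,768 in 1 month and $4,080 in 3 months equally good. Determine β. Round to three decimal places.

The second indifference involves only future payoffs, so β cancels: β·δ^1·3768 = β·δ^3·4080, giving δ^2 = 3768/4080 = 0.92353, so δ = 0.96100.
Substituting δ into 3575 = β·δ^2·5660: β = 3575/(5227.176) ≈ 0.684.

β ≈ 0.684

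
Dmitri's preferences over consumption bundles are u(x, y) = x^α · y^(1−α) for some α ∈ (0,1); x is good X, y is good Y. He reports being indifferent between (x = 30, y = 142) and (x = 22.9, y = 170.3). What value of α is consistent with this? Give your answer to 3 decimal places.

The Cobb–Douglas utilities coincide, so 30^α·142^(1−α) = 22.9^α·170.3^(1−α).
(30/22.9)^α = (170.3/142)^(1−α); take logs: α·ln(30/22.9) = (1−α)·ln(170.3/142), i.e. α·0.270060 = (1−α)·0.181735.
With A = 0.270060 and B = 0.181735: α·A = (1−α)·B, so α = B/(A+B) = 0.181735/0.451795 ≈ 0.402.

α ≈ 0.402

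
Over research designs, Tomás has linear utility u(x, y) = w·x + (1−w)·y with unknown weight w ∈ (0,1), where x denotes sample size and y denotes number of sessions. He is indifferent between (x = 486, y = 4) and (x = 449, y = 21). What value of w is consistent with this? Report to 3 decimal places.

w = 0.315

Equating utilities: w·486 + (1−w)·4 = w·449 + (1−w)·21.
Collecting terms: w·37 = (1−w)·17.
The marginal rate of substitution is 17/37, so w = 17/(37+17) = 0.315.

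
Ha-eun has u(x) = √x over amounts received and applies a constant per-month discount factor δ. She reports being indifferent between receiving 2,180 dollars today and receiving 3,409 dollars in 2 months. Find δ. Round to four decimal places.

Indifference means u(2180) = δ^2 · u(3409), so δ^2 = u(2180)/u(3409).
With u(x) = √x: δ^2 = √2180/√3409 = √(2180/3409) = 0.79968.
Taking the square root: δ = 0.79968^(1/2) ≈ 0.8942.

δ ≈ 0.8942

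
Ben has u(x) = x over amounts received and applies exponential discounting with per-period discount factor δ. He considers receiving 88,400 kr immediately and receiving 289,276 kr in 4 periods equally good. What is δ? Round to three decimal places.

δ ≈ 0.744

The payoff in 4 periods is discounted by δ^4, so u(88400) = δ^4·u(289276) and δ^4 = u(88400)/u(289276).
With u(x) = x: δ^4 = 88400/289276 = 0.30559.
Hence δ = (0.30559)^(1/4) = 0.74351.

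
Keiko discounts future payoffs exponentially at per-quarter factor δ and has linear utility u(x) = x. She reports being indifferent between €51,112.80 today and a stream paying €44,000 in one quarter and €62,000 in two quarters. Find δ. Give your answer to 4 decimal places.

δ ≈ 0.6200

The stream is worth 44000δ + 62000δ² today, so 44000δ + 62000δ² = 51112.80.
That is, 62000δ² + 44000δ − 51112.80 = 0, a quadratic in δ.
δ = (−44000 + √(44000² + 4·62000·51112.80)) / (2·62000) = (−44000 + √14611974400.00) / 124000 ≈ 0.6200.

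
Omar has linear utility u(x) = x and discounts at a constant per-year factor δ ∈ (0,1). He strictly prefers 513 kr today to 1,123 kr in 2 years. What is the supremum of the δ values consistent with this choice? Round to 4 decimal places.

Under u(x) = x this choice says 513 > δ^2·1123.
So δ^2 < 513/1123 = 0.45681; taking the square root of both positive sides preserves the inequality.
δ < 0.45681^(1/2) = 0.6759.

δ < 0.6759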